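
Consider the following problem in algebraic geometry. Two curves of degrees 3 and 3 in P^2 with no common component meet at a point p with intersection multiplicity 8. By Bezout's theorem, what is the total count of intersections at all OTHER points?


By Bezout's theorem, the total intersection number is d1 * d2.
Total = 3 * 3 = 9
Intersection multiplicity at p = 8
Remaining intersections = 9 - 8 = 1

1


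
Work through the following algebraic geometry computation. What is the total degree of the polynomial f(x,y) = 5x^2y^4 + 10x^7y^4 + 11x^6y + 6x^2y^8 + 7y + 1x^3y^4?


Examine each term for its total degree (sum of exponents).
  Term '5x^2y^4' has total degree 2+4 = 6.
  Term '10x^7y^4' has total degree 7+4 = 11.
  Term '11x^6y' has total degree 6+1 = 7.
  Term '6x^2y^8' has total degree 2+8 = 10.
  Term '7y' has total degree 0+1 = 1.
  Term '1x^3y^4' has total degree 3+4 = 7.
The maximum total degree among all terms is 11.

11


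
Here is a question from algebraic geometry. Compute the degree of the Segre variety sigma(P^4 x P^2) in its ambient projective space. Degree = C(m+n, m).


The degree of the Segre variety P^4 x P^2 is C(m+n, m).
= C(6, 4)
= 15

15


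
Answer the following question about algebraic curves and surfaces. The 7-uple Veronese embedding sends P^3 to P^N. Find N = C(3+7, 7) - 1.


The Veronese embedding v_d: P^n -> P^N maps each point to all
degree-d monomials in n+1 homogeneous coordinates.
N = C(n+d, d) - 1
N = C(3+7, 7) - 1
N = C(10, 7) - 1
C(10, 7) = 120
N = 120 - 1 = 119

119


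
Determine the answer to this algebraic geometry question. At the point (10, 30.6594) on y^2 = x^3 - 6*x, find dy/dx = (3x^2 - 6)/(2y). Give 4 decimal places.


Using implicit differentiation of y^2 = x^3 - 6*x:
2y * dy/dx = 3x^2 - 6
dy/dx = (3x^2 - 6)/(2y)
Numerator: 3*10^2 - 6 = 294
Denominator: 2*30.6594 = 61.3188
dy/dx = 294/61.3188 = 4.7946

4.7946


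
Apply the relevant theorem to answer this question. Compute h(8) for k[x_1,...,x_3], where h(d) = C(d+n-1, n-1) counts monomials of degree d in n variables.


The Hilbert function for the polynomial ring in 3 variables is:
h(d) = C(d+n-1, n-1)
h(8) = C(8+3-1, 3-1) = C(10, 2)
= 10! / (2! * 8!)
= 45

45


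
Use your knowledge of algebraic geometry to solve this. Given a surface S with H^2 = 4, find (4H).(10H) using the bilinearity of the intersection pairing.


Using bilinearity of the intersection pairing on a surface S:
(aH).(bH) = ab * (H.H)
We have H^2 = 4.
D.E = (4H).(10H) = 4*10*4
= 40*4
= 160

160


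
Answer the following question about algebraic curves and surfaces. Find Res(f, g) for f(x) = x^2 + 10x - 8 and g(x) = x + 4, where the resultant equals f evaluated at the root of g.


For Res(f, x - c), we evaluate f at x = c.
f(-4) = (-4)^2 + 10*(-4) - 8
= 16 - 40 - 8
= -24 - 8 = -32
Res(f, g) = -32

-32


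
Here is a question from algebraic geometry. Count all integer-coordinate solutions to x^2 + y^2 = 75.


Systematically check integer values of x where x^2 <= 75.
For each valid x, check if 75 - x^2 is a perfect square.
Total integer solutions found: 0

0


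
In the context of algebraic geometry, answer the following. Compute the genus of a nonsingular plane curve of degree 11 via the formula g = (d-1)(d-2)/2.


Using the genus formula for smooth plane curves:
g = (d-1)(d-2)/2
g = (11-1)(11-2)/2
g = 10*9/2
g = 90/2 = 45

45


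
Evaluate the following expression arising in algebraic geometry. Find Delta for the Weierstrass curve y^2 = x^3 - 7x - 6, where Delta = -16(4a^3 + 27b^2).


Compute each component:
4a^3 = 4*(-7)^3 = 4*(-343) = -1372
27b^2 = 27*(-6)^2 = 27*36 = 972
4a^3 + 27b^2 = -1372 + 972 = -400
Delta = -16*(-400) = 6400

6400


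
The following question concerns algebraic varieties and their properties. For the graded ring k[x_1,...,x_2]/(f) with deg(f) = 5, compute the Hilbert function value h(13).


For R = k[x_1,...,x_n]/(f) with f homogeneous of degree e:
The Hilbert series is (1 - t^e)/(1 - t)^n.
So h(d) = C(d+n-1, n-1) - C(d-e+n-1, n-1) for d >= e.
With n=2, e=5, d=13:
C(13+2-1, 2-1) = C(14, 1) = 14
C(13-5+2-1, 2-1) = C(9, 1) = 9
h(13) = 14 - 9 = 5

5


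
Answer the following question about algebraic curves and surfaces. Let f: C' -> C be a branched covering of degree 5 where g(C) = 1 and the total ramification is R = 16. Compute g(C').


Riemann-Hurwitz formula: 2g' - 2 = d(2g - 2) + R
Given: d = 5, g = 1, R = 16
2g' - 2 = 5*(2*1 - 2) + 16
2g' - 2 = 5*0 + 16
2g' - 2 = 0 + 16 = 16
2g' = 18
g' = 9

9


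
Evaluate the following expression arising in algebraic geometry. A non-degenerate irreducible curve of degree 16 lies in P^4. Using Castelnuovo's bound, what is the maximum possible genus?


Castelnuovo's bound: write d - 1 = m(r-1) + epsilon with 0 <= epsilon < r-1.
d - 1 = 16 - 1 = 15
r - 1 = 4 - 1 = 3
15 = 5*3 + 0, so m = 5, epsilon = 0
pi(d, r) = m(m-1)(r-1)/2 + m*epsilon
= 5*4*3/2 + 5*0
= 60/2 + 0
= 30 + 0 = 30

30


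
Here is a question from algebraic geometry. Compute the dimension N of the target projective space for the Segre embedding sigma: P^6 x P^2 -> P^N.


The Segre embedding maps P^m x P^n into P^N via
all products of coordinates from each factor.
N = (m+1)(n+1) - 1
N = (6+1)(2+1) - 1
N = 7*3 - 1
N = 21 - 1 = 20

20


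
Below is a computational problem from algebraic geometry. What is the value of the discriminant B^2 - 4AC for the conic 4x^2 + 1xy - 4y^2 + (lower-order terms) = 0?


The discriminant of a conic Ax^2 + Bxy + Cy^2 + ... = 0 is B^2 - 4AC.
B^2 = 1^2 = 1
4AC = 4*4*(-4) = -64
Discriminant = 1 + 64 = 65

65


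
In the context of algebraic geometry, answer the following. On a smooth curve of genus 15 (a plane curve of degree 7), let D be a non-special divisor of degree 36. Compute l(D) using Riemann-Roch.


First, compute the genus of a smooth plane curve of degree 7:
g = (d-1)(d-2)/2 = (7-1)(7-2)/2 = 15
For a non-special divisor D (i.e., h^1(D) = 0), Riemann-Roch gives:
l(D) = deg(D) - g + 1
Since deg(D) = 36 >= 2g - 1 = 29, D is non-special.
l(D) = 36 - 15 + 1 = 22

22


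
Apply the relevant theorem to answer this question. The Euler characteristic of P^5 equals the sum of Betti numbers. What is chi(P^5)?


The complex projective space P^5 has one cell in each even real dimension 0, 2, ..., 10.
The cohomology groups are H^{2k}(P^5) = Z for k = 0,...,5, and 0 otherwise.
Euler characteristic = sum of Betti numbers = 1 per even-dimensional cohomology group.
chi(P^5) = 5 + 1 = 6

6


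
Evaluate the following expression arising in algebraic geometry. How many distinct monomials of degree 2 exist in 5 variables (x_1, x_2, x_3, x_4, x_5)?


The number of degree-2 monomials in 5 variables is C(d+n-1, n-1).
= C(2+5-1, 5-1) = C(6, 4)
= 15

15


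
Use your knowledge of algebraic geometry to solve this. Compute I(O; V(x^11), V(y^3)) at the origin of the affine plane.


The intersection multiplicity of V(x^a) and V(y^b) at the origin is:
I(O; V(x^11), V(y^3)) = dim_k(k[x,y]/(x^11, y^3))
A basis for k[x,y]/(x^11, y^3) is the set of monomials x^i * y^j
where 0 <= i < 11 and 0 <= j < 3.
The number of such monomials is 11 * 3 = 33

33


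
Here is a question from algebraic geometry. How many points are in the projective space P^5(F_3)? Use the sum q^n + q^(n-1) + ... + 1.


P^5(F_3) has (q^(n+1) - 1)/(q - 1) points.
= 3^5 + 3^4 + 3^3 + 3^2 + 3^1 + 3^0
= 243 + 81 + 27 + 9 + 3 + 1
= 364

364


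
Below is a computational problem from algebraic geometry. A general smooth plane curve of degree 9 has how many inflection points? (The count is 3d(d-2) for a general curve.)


For a general smooth plane curve C of degree d, the inflection points are
the intersection of C with its Hessian curve, which has degree 3(d-2).
By Bezout, the total intersection number is d * 3(d-2) = 9 * 21 = 189.
For a general curve every flex is ordinary, so each contributes
multiplicity 1 to C·Hess(C), and the number of distinct inflection
points is 3d(d-2).
Inflection points = 3*9*(9-2) = 3*9*7 = 189

189


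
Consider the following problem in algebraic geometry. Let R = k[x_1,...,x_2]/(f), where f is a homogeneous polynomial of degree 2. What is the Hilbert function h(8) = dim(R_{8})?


For R = k[x_1,...,x_n]/(f) with f homogeneous of degree e:
The Hilbert series is (1 - t^e)/(1 - t)^n.
So h(d) = C(d+n-1, n-1) - C(d-e+n-1, n-1) for d >= e.
With n=2, e=2, d=8:
C(8+2-1, 2-1) = C(9, 1) = 9
C(8-2+2-1, 2-1) = C(7, 1) = 7
h(8) = 9 - 7 = 2

2


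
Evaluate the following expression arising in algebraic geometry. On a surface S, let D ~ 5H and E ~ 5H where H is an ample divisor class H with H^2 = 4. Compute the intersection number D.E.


Using bilinearity of the intersection pairing on a surface S:
(aH).(bH) = ab * (H.H)
We have H^2 = 4.
D.E = (5H).(5H) = 5*5*4
= 25*4
= 100

100


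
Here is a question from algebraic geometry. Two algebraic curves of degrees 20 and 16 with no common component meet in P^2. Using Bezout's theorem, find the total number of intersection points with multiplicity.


Bezout's theorem states the intersection count equals the product of degrees.
Intersection count = 20 * 16 = 320

320


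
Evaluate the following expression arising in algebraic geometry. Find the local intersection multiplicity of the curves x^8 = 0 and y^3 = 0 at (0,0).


The intersection multiplicity of V(x^a) and V(y^b) at the origin is:
I(O; V(x^8), V(y^3)) = dim_k(k[x,y]/(x^8, y^3))
A basis for k[x,y]/(x^8, y^3) is the set of monomials x^i * y^j
where 0 <= i < 8 and 0 <= j < 3.
The number of such monomials is 8 * 3 = 24

24


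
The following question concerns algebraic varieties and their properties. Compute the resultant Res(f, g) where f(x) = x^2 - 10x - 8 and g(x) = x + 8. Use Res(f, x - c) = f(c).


For Res(f, x - c), we evaluate f at x = c.
f(-8) = (-8)^2 - 10*(-8) - 8
= 64 + 80 - 8
= 144 - 8 = 136
Res(f, g) = 136

136


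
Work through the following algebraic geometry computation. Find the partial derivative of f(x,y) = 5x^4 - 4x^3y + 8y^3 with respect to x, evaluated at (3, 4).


df/dx = 4*5*x^3 + 3*(-4)*x^2*y
At (3,4): 4*5*3^3 + 3*(-4)*3^2*4
= 540 - 432
= 108

108


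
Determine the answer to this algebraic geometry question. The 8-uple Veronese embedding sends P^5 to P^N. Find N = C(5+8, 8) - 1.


The Veronese embedding v_d: P^n -> P^N maps each point to all
degree-d monomials in n+1 homogeneous coordinates.
N = C(n+d, d) - 1
N = C(5+8, 8) - 1
N = C(13, 8) - 1
C(13, 8) = 1287
N = 1287 - 1 = 1286

1286


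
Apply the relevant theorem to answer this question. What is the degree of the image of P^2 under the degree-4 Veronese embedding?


The Veronese variety v_4(P^2) has degree d^r.
d^r = 4^2 = 16

16


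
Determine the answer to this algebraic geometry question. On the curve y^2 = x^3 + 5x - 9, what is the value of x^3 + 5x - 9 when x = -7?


Compute x^3 + 5x - 9 at x = -7:
x^3 = (-7)^3 = -343
5*x = 5*(-7) = -35
Sum: -343 - 35 - 9 = -387

-387


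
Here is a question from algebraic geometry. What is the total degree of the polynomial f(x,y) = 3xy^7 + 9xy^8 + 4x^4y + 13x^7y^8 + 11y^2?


Examine each term for its total degree (sum of exponents).
  Term '3xy^7' has total degree 1+7 = 8.
  Term '9xy^8' has total degree 1+8 = 9.
  Term '4x^4y' has total degree 4+1 = 5.
  Term '13x^7y^8' has total degree 7+8 = 15.
  Term '11y^2' has total degree 0+2 = 2.
The maximum total degree among all terms is 15.

15


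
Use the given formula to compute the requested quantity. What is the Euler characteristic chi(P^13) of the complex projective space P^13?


The complex projective space P^13 has one cell in each even real dimension 0, 2, ..., 26.
The cohomology groups are H^{2k}(P^13) = Z for k = 0,...,13, and 0 otherwise.
Euler characteristic = sum of Betti numbers = 1 per even-dimensional cohomology group.
chi(P^13) = 13 + 1 = 14

14


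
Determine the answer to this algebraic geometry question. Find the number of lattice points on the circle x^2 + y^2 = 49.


Systematically check integer values of x where x^2 <= 49.
For each valid x, check if 49 - x^2 is a perfect square.
x=0: 49 - 0 = 49, sqrt = 7 (valid)
x=7: 49 - 49 = 0, sqrt = 0 (valid)
Total integer solutions found: 4

4


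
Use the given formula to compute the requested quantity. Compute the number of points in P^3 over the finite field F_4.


P^3(F_4) has (q^(n+1) - 1)/(q - 1) points.
= 4^3 + 4^2 + 4^1 + 4^0
= 64 + 16 + 4 + 1
= 85

85


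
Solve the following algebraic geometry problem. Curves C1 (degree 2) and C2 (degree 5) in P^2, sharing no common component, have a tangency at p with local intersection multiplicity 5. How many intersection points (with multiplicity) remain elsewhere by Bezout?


By Bezout's theorem, the total intersection number is d1 * d2.
Total = 2 * 5 = 10
Intersection multiplicity at p = 5
Remaining intersections = 10 - 5 = 5

5


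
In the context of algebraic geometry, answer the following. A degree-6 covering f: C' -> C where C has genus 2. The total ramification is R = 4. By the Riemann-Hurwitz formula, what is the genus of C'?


Riemann-Hurwitz formula: 2g' - 2 = d(2g - 2) + R
Given: d = 6, g = 2, R = 4
2g' - 2 = 6*(2*2 - 2) + 4
2g' - 2 = 6*2 + 4
2g' - 2 = 12 + 4 = 16
2g' = 18
g' = 9

9


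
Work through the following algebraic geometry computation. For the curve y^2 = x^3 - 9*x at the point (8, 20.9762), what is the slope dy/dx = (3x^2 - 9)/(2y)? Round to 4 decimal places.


Using implicit differentiation of y^2 = x^3 - 9*x:
2y * dy/dx = 3x^2 - 9
dy/dx = (3x^2 - 9)/(2y)
Numerator: 3*8^2 - 9 = 183
Denominator: 2*20.9762 = 41.9524
dy/dx = 183/41.9524 = 4.3621

4.3621


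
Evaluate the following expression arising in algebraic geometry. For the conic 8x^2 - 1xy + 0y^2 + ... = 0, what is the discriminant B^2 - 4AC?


The discriminant of a conic Ax^2 + Bxy + Cy^2 + ... = 0 is B^2 - 4AC.
B^2 = (-1)^2 = 1
4AC = 4*8*0 = 0
Discriminant = 1 + 0 = 1

1


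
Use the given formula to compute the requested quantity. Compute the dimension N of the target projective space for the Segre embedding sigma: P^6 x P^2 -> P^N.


The Segre embedding maps P^m x P^n into P^N via
all products of coordinates from each factor.
N = (m+1)(n+1) - 1
N = (6+1)(2+1) - 1
N = 7*3 - 1
N = 21 - 1 = 20

20


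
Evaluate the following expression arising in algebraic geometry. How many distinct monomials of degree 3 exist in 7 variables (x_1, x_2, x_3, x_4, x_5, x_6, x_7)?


The number of degree-3 monomials in 7 variables is C(d+n-1, n-1).
= C(3+7-1, 7-1) = C(9, 6)
= 84

84


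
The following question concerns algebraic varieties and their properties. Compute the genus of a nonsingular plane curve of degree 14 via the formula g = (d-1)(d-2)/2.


Using the genus formula for smooth plane curves:
g = (d-1)(d-2)/2
g = (14-1)(14-2)/2
g = 13*12/2
g = 156/2 = 78

78


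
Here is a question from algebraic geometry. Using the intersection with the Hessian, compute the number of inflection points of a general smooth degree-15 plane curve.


For a general smooth plane curve C of degree d, the inflection points are
the intersection of C with its Hessian curve, which has degree 3(d-2).
By Bezout, the total intersection number is d * 3(d-2) = 15 * 39 = 585.
For a general curve every flex is ordinary, so each contributes
multiplicity 1 to C·Hess(C), and the number of distinct inflection
points is 3d(d-2).
Inflection points = 3*15*(15-2) = 3*15*13 = 585

585


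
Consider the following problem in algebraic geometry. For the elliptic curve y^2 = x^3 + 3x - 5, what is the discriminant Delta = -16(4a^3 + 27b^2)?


Compute each component:
4a^3 = 4*3^3 = 4*27 = 108
27b^2 = 27*(-5)^2 = 27*25 = 675
4a^3 + 27b^2 = 108 + 675 = 783
Delta = -16*783 = -12528

-12528


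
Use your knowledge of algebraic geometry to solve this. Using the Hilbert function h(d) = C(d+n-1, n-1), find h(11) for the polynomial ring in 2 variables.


The Hilbert function for the polynomial ring in 2 variables is:
h(d) = C(d+n-1, n-1)
h(11) = C(11+2-1, 2-1) = C(12, 1)
= 12! / (1! * 11!)
= 12

12


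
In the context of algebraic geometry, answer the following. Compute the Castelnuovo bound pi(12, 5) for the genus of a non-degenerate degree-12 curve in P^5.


Castelnuovo's bound: write d - 1 = m(r-1) + epsilon with 0 <= epsilon < r-1.
d - 1 = 12 - 1 = 11
r - 1 = 5 - 1 = 4
11 = 2*4 + 3, so m = 2, epsilon = 3
pi(d, r) = m(m-1)(r-1)/2 + m*epsilon
= 2*1*4/2 + 2*3
= 8/2 + 6
= 4 + 6 = 10

10


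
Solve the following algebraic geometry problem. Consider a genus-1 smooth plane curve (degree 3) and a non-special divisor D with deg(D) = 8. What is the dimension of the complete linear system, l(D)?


First, compute the genus of a smooth plane curve of degree 3:
g = (d-1)(d-2)/2 = (3-1)(3-2)/2 = 1
For a non-special divisor D (i.e., h^1(D) = 0), Riemann-Roch gives:
l(D) = deg(D) - g + 1
Since deg(D) = 8 >= 2g - 1 = 1, D is non-special.
l(D) = 8 - 1 + 1 = 8

8


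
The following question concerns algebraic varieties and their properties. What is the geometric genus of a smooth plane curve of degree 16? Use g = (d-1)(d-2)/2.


Using the genus formula for smooth plane curves:
g = (d-1)(d-2)/2
g = (16-1)(16-2)/2
g = 15*14/2
g = 210/2 = 105

105


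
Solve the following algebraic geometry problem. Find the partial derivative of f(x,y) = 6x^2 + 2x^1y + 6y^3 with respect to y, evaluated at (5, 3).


df/dy = 2*x^1 + 3*6*y^2
At (5,3): 2*5^1 + 3*6*3^2
= 10 + 162
= 172

172


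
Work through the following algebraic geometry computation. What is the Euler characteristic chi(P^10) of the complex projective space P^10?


The complex projective space P^10 has one cell in each even real dimension 0, 2, ..., 20.
The cohomology groups are H^{2k}(P^10) = Z for k = 0,...,10, and 0 otherwise.
Euler characteristic = sum of Betti numbers = 1 per even-dimensional cohomology group.
chi(P^10) = 10 + 1 = 11

11


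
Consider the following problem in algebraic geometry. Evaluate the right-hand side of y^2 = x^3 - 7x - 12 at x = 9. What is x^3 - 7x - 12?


Compute x^3 - 7x - 12 at x = 9:
x^3 = 9^3 = 729
(-7)*x = (-7)*9 = -63
Sum: 729 - 63 - 12 = 654

654


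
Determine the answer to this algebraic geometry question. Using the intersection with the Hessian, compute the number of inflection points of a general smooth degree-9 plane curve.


For a general smooth plane curve C of degree d, the inflection points are
the intersection of C with its Hessian curve, which has degree 3(d-2).
By Bezout, the total intersection number is d * 3(d-2) = 9 * 21 = 189.
For a general curve every flex is ordinary, so each contributes
multiplicity 1 to C·Hess(C), and the number of distinct inflection
points is 3d(d-2).
Inflection points = 3*9*(9-2) = 3*9*7 = 189

189


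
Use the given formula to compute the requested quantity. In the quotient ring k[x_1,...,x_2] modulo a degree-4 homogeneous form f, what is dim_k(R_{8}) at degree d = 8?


For R = k[x_1,...,x_n]/(f) with f homogeneous of degree e:
The Hilbert series is (1 - t^e)/(1 - t)^n.
So h(d) = C(d+n-1, n-1) - C(d-e+n-1, n-1) for d >= e.
With n=2, e=4, d=8:
C(8+2-1, 2-1) = C(9, 1) = 9
C(8-4+2-1, 2-1) = C(5, 1) = 5
h(8) = 9 - 5 = 4

4


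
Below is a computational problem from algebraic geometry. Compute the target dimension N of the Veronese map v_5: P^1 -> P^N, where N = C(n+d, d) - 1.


The Veronese embedding v_d: P^n -> P^N maps each point to all
degree-d monomials in n+1 homogeneous coordinates.
N = C(n+d, d) - 1
N = C(1+5, 5) - 1
N = C(6, 5) - 1
C(6, 5) = 6
N = 6 - 1 = 5

5


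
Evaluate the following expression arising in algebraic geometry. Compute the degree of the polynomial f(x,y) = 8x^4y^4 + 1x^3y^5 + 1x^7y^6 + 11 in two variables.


Examine each term for its total degree (sum of exponents).
  Term '8x^4y^4' has total degree 4+4 = 8.
  Term '1x^3y^5' has total degree 3+5 = 8.
  Term '1x^7y^6' has total degree 7+6 = 13.
  Term '11' has total degree 0+0 = 0.
The maximum total degree among all terms is 13.

13


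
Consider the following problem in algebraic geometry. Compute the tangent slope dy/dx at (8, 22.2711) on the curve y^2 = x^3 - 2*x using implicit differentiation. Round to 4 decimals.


Using implicit differentiation of y^2 = x^3 - 2*x:
2y * dy/dx = 3x^2 - 2
dy/dx = (3x^2 - 2)/(2y)
Numerator: 3*8^2 - 2 = 190
Denominator: 2*22.2711 = 44.5422
dy/dx = 190/44.5422 = 4.2656

4.2656


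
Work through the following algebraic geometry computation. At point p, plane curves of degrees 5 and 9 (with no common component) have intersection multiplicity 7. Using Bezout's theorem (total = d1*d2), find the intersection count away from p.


By Bezout's theorem, the total intersection number is d1 * d2.
Total = 5 * 9 = 45
Intersection multiplicity at p = 7
Remaining intersections = 45 - 7 = 38

38


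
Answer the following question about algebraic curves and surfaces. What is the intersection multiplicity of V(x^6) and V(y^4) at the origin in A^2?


The intersection multiplicity of V(x^a) and V(y^b) at the origin is:
I(O; V(x^6), V(y^4)) = dim_k(k[x,y]/(x^6, y^4))
A basis for k[x,y]/(x^6, y^4) is the set of monomials x^i * y^j
where 0 <= i < 6 and 0 <= j < 4.
The number of such monomials is 6 * 4 = 24

24


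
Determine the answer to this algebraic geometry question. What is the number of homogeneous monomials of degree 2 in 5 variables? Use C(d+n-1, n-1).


The number of degree-2 monomials in 5 variables is C(d+n-1, n-1).
= C(2+5-1, 5-1) = C(6, 4)
= 15

15


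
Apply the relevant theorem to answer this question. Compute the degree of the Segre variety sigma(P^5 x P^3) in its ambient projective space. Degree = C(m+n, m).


The degree of the Segre variety P^5 x P^3 is C(m+n, m).
= C(8, 5)
= 56

56


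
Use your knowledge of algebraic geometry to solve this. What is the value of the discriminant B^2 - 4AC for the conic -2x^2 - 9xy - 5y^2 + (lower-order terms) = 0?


The discriminant of a conic Ax^2 + Bxy + Cy^2 + ... = 0 is B^2 - 4AC.
B^2 = (-9)^2 = 81
4AC = 4*(-2)*(-5) = 40
Discriminant = 81 - 40 = 41

41


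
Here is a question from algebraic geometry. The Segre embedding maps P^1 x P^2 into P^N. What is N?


The Segre embedding maps P^m x P^n into P^N via
all products of coordinates from each factor.
N = (m+1)(n+1) - 1
N = (1+1)(2+1) - 1
N = 2*3 - 1
N = 6 - 1 = 5

5


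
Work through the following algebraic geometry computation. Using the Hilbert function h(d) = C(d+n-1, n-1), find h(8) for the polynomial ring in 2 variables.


The Hilbert function for the polynomial ring in 2 variables is:
h(d) = C(d+n-1, n-1)
h(8) = C(8+2-1, 2-1) = C(9, 1)
= 9! / (1! * 8!)
= 9

9


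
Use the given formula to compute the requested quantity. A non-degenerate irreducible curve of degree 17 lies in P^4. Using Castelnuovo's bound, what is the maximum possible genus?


Castelnuovo's bound: write d - 1 = m(r-1) + epsilon with 0 <= epsilon < r-1.
d - 1 = 17 - 1 = 16
r - 1 = 4 - 1 = 3
16 = 5*3 + 1, so m = 5, epsilon = 1
pi(d, r) = m(m-1)(r-1)/2 + m*epsilon
= 5*4*3/2 + 5*1
= 60/2 + 5
= 30 + 5 = 35

35


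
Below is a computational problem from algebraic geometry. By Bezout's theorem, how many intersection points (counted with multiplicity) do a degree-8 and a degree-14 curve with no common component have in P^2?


Bezout's theorem states the intersection count equals the product of degrees.
Intersection count = 8 * 14 = 112

112


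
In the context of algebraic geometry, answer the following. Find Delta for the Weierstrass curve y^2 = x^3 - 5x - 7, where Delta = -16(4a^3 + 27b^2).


Compute each component:
4a^3 = 4*(-5)^3 = 4*(-125) = -500
27b^2 = 27*(-7)^2 = 27*49 = 1323
4a^3 + 27b^2 = -500 + 1323 = 823
Delta = -16*823 = -13168

-13168


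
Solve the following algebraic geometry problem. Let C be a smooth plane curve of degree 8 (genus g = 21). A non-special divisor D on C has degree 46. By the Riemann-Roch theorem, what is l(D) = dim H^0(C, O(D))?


First, compute the genus of a smooth plane curve of degree 8:
g = (d-1)(d-2)/2 = (8-1)(8-2)/2 = 21
For a non-special divisor D (i.e., h^1(D) = 0), Riemann-Roch gives:
l(D) = deg(D) - g + 1
Since deg(D) = 46 >= 2g - 1 = 41, D is non-special.
l(D) = 46 - 21 + 1 = 26

26


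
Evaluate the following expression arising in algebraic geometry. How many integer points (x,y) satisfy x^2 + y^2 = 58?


Systematically check integer values of x where x^2 <= 58.
For each valid x, check if 58 - x^2 is a perfect square.
x=3: 58 - 9 = 49, sqrt = 7 (valid)
x=7: 58 - 49 = 9, sqrt = 3 (valid)
Total integer solutions found: 8

8


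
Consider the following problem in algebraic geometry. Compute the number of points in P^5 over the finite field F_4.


P^5(F_4) has (q^(n+1) - 1)/(q - 1) points.
= 4^5 + 4^4 + 4^3 + 4^2 + 4^1 + 4^0
= 1024 + 256 + 64 + 16 + 4 + 1
= 1365

1365


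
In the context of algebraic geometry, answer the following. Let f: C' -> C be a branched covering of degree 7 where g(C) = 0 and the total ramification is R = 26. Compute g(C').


Riemann-Hurwitz formula: 2g' - 2 = d(2g - 2) + R
Given: d = 7, g = 0, R = 26
2g' - 2 = 7*(2*0 - 2) + 26
2g' - 2 = 7*(-2) + 26
2g' - 2 = -14 + 26 = 12
2g' = 14
g' = 7

7


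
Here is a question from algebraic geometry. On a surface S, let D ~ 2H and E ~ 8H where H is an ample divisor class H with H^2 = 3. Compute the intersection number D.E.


Using bilinearity of the intersection pairing on a surface S:
(aH).(bH) = ab * (H.H)
We have H^2 = 3.
D.E = (2H).(8H) = 2*8*3
= 16*3
= 48

48


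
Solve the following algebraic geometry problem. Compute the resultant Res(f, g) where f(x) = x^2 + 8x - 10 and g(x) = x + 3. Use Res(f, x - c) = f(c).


For Res(f, x - c), we evaluate f at x = c.
f(-3) = (-3)^2 + 8*(-3) - 10
= 9 - 24 - 10
= -15 - 10 = -25
Res(f, g) = -25

-25


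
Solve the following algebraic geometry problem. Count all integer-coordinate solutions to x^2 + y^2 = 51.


Systematically check integer values of x where x^2 <= 51.
For each valid x, check if 51 - x^2 is a perfect square.
Total integer solutions found: 0

0


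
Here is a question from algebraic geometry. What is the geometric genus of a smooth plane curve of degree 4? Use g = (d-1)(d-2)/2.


Using the genus formula for smooth plane curves:
g = (d-1)(d-2)/2
g = (4-1)(4-2)/2
g = 3*2/2
g = 6/2 = 3

3


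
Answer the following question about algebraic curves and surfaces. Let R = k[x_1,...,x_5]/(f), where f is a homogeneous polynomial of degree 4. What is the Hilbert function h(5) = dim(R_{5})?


For R = k[x_1,...,x_n]/(f) with f homogeneous of degree e:
The Hilbert series is (1 - t^e)/(1 - t)^n.
So h(d) = C(d+n-1, n-1) - C(d-e+n-1, n-1) for d >= e.
With n=5, e=4, d=5:
C(5+5-1, 5-1) = C(9, 4) = 126
C(5-4+5-1, 5-1) = C(5, 4) = 5
h(5) = 126 - 5 = 121

121


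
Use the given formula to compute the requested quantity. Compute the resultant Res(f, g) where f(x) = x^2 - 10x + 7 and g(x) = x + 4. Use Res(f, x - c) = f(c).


For Res(f, x - c), we evaluate f at x = c.
f(-4) = (-4)^2 - 10*(-4) + 7
= 16 + 40 + 7
= 56 + 7 = 63
Res(f, g) = 63

63


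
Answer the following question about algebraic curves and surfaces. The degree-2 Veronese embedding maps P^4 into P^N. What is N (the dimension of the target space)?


The Veronese embedding v_d: P^n -> P^N maps each point to all
degree-d monomials in n+1 homogeneous coordinates.
N = C(n+d, d) - 1
N = C(4+2, 2) - 1
N = C(6, 2) - 1
C(6, 2) = 15
N = 15 - 1 = 14

14


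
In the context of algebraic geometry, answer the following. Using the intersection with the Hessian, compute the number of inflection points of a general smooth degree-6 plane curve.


For a general smooth plane curve C of degree d, the inflection points are
the intersection of C with its Hessian curve, which has degree 3(d-2).
By Bezout, the total intersection number is d * 3(d-2) = 6 * 12 = 72.
For a general curve every flex is ordinary, so each contributes
multiplicity 1 to C·Hess(C), and the number of distinct inflection
points is 3d(d-2).
Inflection points = 3*6*(6-2) = 3*6*4 = 72

72


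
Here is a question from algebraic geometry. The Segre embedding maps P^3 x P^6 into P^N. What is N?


The Segre embedding maps P^m x P^n into P^N via
all products of coordinates from each factor.
N = (m+1)(n+1) - 1
N = (3+1)(6+1) - 1
N = 4*7 - 1
N = 28 - 1 = 27

27


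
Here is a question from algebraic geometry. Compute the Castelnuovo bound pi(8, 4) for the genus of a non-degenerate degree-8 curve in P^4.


Castelnuovo's bound: write d - 1 = m(r-1) + epsilon with 0 <= epsilon < r-1.
d - 1 = 8 - 1 = 7
r - 1 = 4 - 1 = 3
7 = 2*3 + 1, so m = 2, epsilon = 1
pi(d, r) = m(m-1)(r-1)/2 + m*epsilon
= 2*1*3/2 + 2*1
= 6/2 + 2
= 3 + 2 = 5

5


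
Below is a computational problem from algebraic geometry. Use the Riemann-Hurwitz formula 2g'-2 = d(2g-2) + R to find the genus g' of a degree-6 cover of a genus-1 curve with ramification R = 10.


Riemann-Hurwitz formula: 2g' - 2 = d(2g - 2) + R
Given: d = 6, g = 1, R = 10
2g' - 2 = 6*(2*1 - 2) + 10
2g' - 2 = 6*0 + 10
2g' - 2 = 0 + 10 = 10
2g' = 12
g' = 6

6


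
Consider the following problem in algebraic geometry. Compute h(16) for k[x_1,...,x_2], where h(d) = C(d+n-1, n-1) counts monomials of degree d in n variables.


The Hilbert function for the polynomial ring in 2 variables is:
h(d) = C(d+n-1, n-1)
h(16) = C(16+2-1, 2-1) = C(17, 1)
= 17! / (1! * 16!)
= 17

17


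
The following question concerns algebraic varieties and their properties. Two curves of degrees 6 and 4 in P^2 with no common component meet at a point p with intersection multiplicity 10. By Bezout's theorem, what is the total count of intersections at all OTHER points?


By Bezout's theorem, the total intersection number is d1 * d2.
Total = 6 * 4 = 24
Intersection multiplicity at p = 10
Remaining intersections = 24 - 10 = 14

14


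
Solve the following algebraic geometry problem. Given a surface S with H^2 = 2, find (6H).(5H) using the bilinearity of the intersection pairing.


Using bilinearity of the intersection pairing on a surface S:
(aH).(bH) = ab * (H.H)
We have H^2 = 2.
D.E = (6H).(5H) = 6*5*2
= 30*2
= 60

60


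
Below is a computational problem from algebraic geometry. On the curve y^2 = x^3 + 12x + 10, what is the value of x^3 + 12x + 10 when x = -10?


Compute x^3 + 12x + 10 at x = -10:
x^3 = (-10)^3 = -1000
12*x = 12*(-10) = -120
Sum: -1000 - 120 + 10 = -1110

-1110


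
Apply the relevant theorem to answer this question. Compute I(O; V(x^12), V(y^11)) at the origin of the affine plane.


The intersection multiplicity of V(x^a) and V(y^b) at the origin is:
I(O; V(x^12), V(y^11)) = dim_k(k[x,y]/(x^12, y^11))
A basis for k[x,y]/(x^12, y^11) is the set of monomials x^i * y^j
where 0 <= i < 12 and 0 <= j < 11.
The number of such monomials is 12 * 11 = 132

132


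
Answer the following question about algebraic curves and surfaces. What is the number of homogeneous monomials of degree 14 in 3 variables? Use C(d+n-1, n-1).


The number of degree-14 monomials in 3 variables is C(d+n-1, n-1).
= C(14+3-1, 3-1) = C(16, 2)
= 120

120


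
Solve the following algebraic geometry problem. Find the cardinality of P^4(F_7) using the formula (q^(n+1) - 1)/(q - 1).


P^4(F_7) has (q^(n+1) - 1)/(q - 1) points.
= 7^4 + 7^3 + 7^2 + 7^1 + 7^0
= 2401 + 343 + 49 + 7 + 1
= 2801

2801


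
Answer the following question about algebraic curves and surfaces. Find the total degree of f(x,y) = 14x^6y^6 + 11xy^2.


Examine each term for its total degree (sum of exponents).
  Term '14x^6y^6' has total degree 6+6 = 12.
  Term '11xy^2' has total degree 1+2 = 3.
The maximum total degree among all terms is 12.

12


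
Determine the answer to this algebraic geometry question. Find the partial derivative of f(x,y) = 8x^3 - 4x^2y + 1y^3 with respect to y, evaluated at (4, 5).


df/dy = (-4)*x^2 + 3*1*y^2
At (4,5): (-4)*4^2 + 3*1*5^2
= -64 + 75
= 11

11


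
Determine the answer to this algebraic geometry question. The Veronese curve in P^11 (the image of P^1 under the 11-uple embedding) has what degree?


The rational normal curve in P^11 is the image of P^1 under the 11-uple Veronese.
A general hyperplane in P^11 pulls back to a degree-11 form on P^1, which has 11 zeros,
so the curve meets a general hyperplane in 11 points. Degree = 11.

11


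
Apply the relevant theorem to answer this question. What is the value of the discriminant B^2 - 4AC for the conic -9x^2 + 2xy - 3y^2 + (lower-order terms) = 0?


The discriminant of a conic Ax^2 + Bxy + Cy^2 + ... = 0 is B^2 - 4AC.
B^2 = 2^2 = 4
4AC = 4*(-9)*(-3) = 108
Discriminant = 4 - 108 = -104

-104


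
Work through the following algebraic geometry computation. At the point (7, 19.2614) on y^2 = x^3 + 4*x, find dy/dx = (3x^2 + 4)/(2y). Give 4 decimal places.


Using implicit differentiation of y^2 = x^3 + 4*x:
2y * dy/dx = 3x^2 + 4
dy/dx = (3x^2 + 4)/(2y)
Numerator: 3*7^2 + 4 = 151
Denominator: 2*19.2614 = 38.5228
dy/dx = 151/38.5228 = 3.9198

3.9198


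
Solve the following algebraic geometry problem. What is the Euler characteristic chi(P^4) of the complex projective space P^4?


The complex projective space P^4 has one cell in each even real dimension 0, 2, ..., 8.
The cohomology groups are H^{2k}(P^4) = Z for k = 0,...,4, and 0 otherwise.
Euler characteristic = sum of Betti numbers = 1 per even-dimensional cohomology group.
chi(P^4) = 4 + 1 = 5

5


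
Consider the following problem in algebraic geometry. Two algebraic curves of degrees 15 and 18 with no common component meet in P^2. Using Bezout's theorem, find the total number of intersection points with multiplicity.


Bezout's theorem states the intersection count equals the product of degrees.
Intersection count = 15 * 18 = 270

270


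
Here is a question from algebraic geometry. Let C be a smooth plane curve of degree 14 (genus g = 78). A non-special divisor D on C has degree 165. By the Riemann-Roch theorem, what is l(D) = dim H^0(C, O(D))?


First, compute the genus of a smooth plane curve of degree 14:
g = (d-1)(d-2)/2 = (14-1)(14-2)/2 = 78
For a non-special divisor D (i.e., h^1(D) = 0), Riemann-Roch gives:
l(D) = deg(D) - g + 1
Since deg(D) = 165 >= 2g - 1 = 155, D is non-special.
l(D) = 165 - 78 + 1 = 88

88


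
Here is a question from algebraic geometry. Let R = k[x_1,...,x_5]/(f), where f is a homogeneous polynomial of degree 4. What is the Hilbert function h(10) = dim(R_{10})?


For R = k[x_1,...,x_n]/(f) with f homogeneous of degree e:
The Hilbert series is (1 - t^e)/(1 - t)^n.
So h(d) = C(d+n-1, n-1) - C(d-e+n-1, n-1) for d >= e.
With n=5, e=4, d=10:
C(10+5-1, 5-1) = C(14, 4) = 1001
C(10-4+5-1, 5-1) = C(10, 4) = 210
h(10) = 1001 - 210 = 791

791


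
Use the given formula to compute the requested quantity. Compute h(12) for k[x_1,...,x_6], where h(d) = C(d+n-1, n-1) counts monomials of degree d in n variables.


The Hilbert function for the polynomial ring in 6 variables is:
h(d) = C(d+n-1, n-1)
h(12) = C(12+6-1, 6-1) = C(17, 5)
= 17! / (5! * 12!)
= 6188

6188


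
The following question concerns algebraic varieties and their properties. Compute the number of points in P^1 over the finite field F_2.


P^1(F_2) has (q^(n+1) - 1)/(q - 1) points.
= 2^1 + 2^0
= 2 + 1
= 3

3


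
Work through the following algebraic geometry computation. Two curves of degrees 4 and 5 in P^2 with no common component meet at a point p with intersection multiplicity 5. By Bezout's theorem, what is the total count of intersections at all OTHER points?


By Bezout's theorem, the total intersection number is d1 * d2.
Total = 4 * 5 = 20
Intersection multiplicity at p = 5
Remaining intersections = 20 - 5 = 15

15


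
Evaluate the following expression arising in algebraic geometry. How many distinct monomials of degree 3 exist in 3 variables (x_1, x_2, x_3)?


The number of degree-3 monomials in 3 variables is C(d+n-1, n-1).
= C(3+3-1, 3-1) = C(5, 2)
= 10

10


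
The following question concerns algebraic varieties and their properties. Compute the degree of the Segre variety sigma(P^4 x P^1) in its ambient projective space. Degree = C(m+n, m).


The degree of the Segre variety P^4 x P^1 is C(m+n, m).
= C(5, 4)
= 5

5


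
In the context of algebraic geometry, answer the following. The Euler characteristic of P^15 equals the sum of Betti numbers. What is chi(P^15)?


The complex projective space P^15 has one cell in each even real dimension 0, 2, ..., 30.
The cohomology groups are H^{2k}(P^15) = Z for k = 0,...,15, and 0 otherwise.
Euler characteristic = sum of Betti numbers = 1 per even-dimensional cohomology group.
chi(P^15) = 15 + 1 = 16

16


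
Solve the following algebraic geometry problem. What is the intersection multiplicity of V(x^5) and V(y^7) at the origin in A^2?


The intersection multiplicity of V(x^a) and V(y^b) at the origin is:
I(O; V(x^5), V(y^7)) = dim_k(k[x,y]/(x^5, y^7))
A basis for k[x,y]/(x^5, y^7) is the set of monomials x^i * y^j
where 0 <= i < 5 and 0 <= j < 7.
The number of such monomials is 5 * 7 = 35

35


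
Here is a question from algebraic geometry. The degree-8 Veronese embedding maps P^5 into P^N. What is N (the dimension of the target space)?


The Veronese embedding v_d: P^n -> P^N maps each point to all
degree-d monomials in n+1 homogeneous coordinates.
N = C(n+d, d) - 1
N = C(5+8, 8) - 1
N = C(13, 8) - 1
C(13, 8) = 1287
N = 1287 - 1 = 1286

1286


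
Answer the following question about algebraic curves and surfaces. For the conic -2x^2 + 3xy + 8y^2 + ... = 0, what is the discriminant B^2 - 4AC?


The discriminant of a conic Ax^2 + Bxy + Cy^2 + ... = 0 is B^2 - 4AC.
B^2 = 3^2 = 9
4AC = 4*(-2)*8 = -64
Discriminant = 9 + 64 = 73

73


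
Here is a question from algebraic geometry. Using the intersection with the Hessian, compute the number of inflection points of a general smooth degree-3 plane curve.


For a general smooth plane curve C of degree d, the inflection points are
the intersection of C with its Hessian curve, which has degree 3(d-2).
By Bezout, the total intersection number is d * 3(d-2) = 3 * 3 = 9.
For a general curve every flex is ordinary, so each contributes
multiplicity 1 to C·Hess(C), and the number of distinct inflection
points is 3d(d-2).
Inflection points = 3*3*(3-2) = 3*3*1 = 9

9


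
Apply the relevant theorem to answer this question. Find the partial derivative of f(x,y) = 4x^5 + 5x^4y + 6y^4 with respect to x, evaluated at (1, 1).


df/dx = 5*4*x^4 + 4*5*x^3*y
At (1,1): 5*4*1^4 + 4*5*1^3*1
= 20 + 20
= 40

40


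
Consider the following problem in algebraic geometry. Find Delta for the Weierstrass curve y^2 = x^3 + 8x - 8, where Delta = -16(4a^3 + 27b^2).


Compute each component:
4a^3 = 4*8^3 = 4*512 = 2048
27b^2 = 27*(-8)^2 = 27*64 = 1728
4a^3 + 27b^2 = 2048 + 1728 = 3776
Delta = -16*3776 = -60416

-60416


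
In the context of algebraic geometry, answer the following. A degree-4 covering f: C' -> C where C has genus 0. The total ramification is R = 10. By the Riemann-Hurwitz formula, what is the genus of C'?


Riemann-Hurwitz formula: 2g' - 2 = d(2g - 2) + R
Given: d = 4, g = 0, R = 10
2g' - 2 = 4*(2*0 - 2) + 10
2g' - 2 = 4*(-2) + 10
2g' - 2 = -8 + 10 = 2
2g' = 4
g' = 2

2


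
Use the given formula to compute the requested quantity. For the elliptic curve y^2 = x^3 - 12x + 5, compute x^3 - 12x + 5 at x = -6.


Compute x^3 - 12x + 5 at x = -6:
x^3 = (-6)^3 = -216
(-12)*x = (-12)*(-6) = 72
Sum: -216 + 72 + 5 = -139

-139


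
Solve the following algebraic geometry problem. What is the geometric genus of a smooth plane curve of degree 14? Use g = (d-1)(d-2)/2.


Using the genus formula for smooth plane curves:
g = (d-1)(d-2)/2
g = (14-1)(14-2)/2
g = 13*12/2
g = 156/2 = 78

78


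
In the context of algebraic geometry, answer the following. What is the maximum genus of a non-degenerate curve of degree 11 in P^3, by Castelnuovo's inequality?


Castelnuovo's bound: write d - 1 = m(r-1) + epsilon with 0 <= epsilon < r-1.
d - 1 = 11 - 1 = 10
r - 1 = 3 - 1 = 2
10 = 5*2 + 0, so m = 5, epsilon = 0
pi(d, r) = m(m-1)(r-1)/2 + m*epsilon
= 5*4*2/2 + 5*0
= 40/2 + 0
= 20 + 0 = 20

20
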